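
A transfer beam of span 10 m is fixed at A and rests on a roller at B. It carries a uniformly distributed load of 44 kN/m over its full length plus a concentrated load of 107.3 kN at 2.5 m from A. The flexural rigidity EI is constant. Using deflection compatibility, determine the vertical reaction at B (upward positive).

R_B = 174.2 kN

Remove the prop at B; the released (primary) structure is a cantilever built in at A.
Downward deflection at the released point B due to the loads:
  UDL 44: wL⁴/(8EI) = 55000/EI
  point load 107.3 at a = 2.5: Pa²(3L − a)/(6EI) = 3074/EI
  δ_0 = 58074/EI
Tip deflection under a unit load at B: L³/(3EI) = 333.3/EI.
The prop prevents deflection at B: R_B = δ_0/δ_{BB} = 58074/333.3 = 174.2 kN.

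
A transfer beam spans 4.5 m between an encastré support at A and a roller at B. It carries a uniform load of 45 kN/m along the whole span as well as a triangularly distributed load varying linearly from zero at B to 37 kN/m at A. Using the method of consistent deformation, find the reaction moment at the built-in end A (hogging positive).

M_A = 163.9 kN·m

Remove the prop at B; the released (primary) structure is a cantilever built in at A.
Downward deflection at the released point B due to the loads:
  UDL 45: wL⁴/(8EI) = 2307/EI
  triangular load, peak 37 at the fixed end: w₀L⁴/(30EI) = 505.7/EI
  δ_0 = 2812/EI
Flexibility coefficient — unit upward force at B: δ_{BB} = L³/(3EI) = 30.38/EI.
Compatibility at B: δ_0 − R_B·δ_{BB} = 0, so R_B = 2812/30.38 = 92.59 kN.
Moment equilibrium about A: M_A = Σ(load moments about A) − R_B·L = 580.5 − 92.59×4.5 = 163.9 kN·m.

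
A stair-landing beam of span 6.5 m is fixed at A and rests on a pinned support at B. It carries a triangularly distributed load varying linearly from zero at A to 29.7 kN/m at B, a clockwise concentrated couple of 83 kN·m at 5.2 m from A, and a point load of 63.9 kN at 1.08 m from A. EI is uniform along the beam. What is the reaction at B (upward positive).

R_B = 73.98 kN

Choose R_B as the redundant. The primary structure is the cantilever fixed at A.
Primary-structure tip deflection at B by superposition:
  triangular load, peak 29.7 at the free end: 11w₀L⁴/(120EI) = 4860/EI
  clockwise couple 83 at a = 5.2: M₀a(2L − a)/(2EI) = 1683/EI
  point load 63.9 at a = 1.08: Pa²(3L − a)/(6EI) = 228.8/EI
  δ_0 = 6772/EI
Tip deflection under a unit load at B: L³/(3EI) = 91.54/EI.
Compatibility at B: δ_0 − R_B·δ_{BB} = 0, so R_B = 6772/91.54 = 73.98 kN.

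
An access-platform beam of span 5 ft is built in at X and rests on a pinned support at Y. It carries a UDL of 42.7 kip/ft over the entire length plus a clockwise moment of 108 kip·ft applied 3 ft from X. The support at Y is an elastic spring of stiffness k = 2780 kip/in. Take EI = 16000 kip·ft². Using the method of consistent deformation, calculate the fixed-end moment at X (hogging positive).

M_X = 111.5 kip·ft

Remove the prop at Y; the released (primary) structure is a cantilever built in at X.
Primary-structure tip deflection at Y by superposition:
  UDL 42.7: wL⁴/(8EI) = 3336/EI
  clockwise couple 108 at a = 3: M₀a(2L − a)/(2EI) = 1134/EI
  δ_0 = 4470/EI
Flexibility coefficient — unit upward force at Y: δ_{YY} = L³/(3EI) = 41.67/EI.
With EI = 16000 kip·ft²: δ_0 = 0.27937 ft and δ_{YY} = 0.002604 ft/kip.
Compatibility — the spring shortens by R_Y/k under the reaction it provides: δ_0 − R_Y·δ_{YY} = R_Y/k. With 1/k = 1/(2780×12) ft/kip = 0.00003 ft/kip, R_Y = δ_0 / (δ_{YY} + 1/k) = 0.27937 / (0.002604 + 0.00003) = 106.1 kip.
Moment equilibrium about X: M_X = Σ(load moments about X) − R_Y·L = 641.8 − 106.1×5 = 111.5 kip·ft.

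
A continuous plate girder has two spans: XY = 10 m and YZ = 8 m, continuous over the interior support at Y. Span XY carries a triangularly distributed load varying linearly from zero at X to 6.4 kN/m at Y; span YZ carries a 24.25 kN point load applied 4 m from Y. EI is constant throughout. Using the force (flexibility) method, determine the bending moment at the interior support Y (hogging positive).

M_Y = 39.87 kN·m

Take M_Y as the redundant. Released structure: two simple spans XY and YZ with a hinge at Y.
Rotations at Y on the released spans (each span's end-slope, ×1/EI):
  span XY: triangular load, peak 6.4: w₀L³/(45EI) = 142.2/EI
  span YZ: point load 24.25 at a = 4: Pab(L + b)/(6LEI) = 97/EI
  relative rotation θ_0 = (142.2 + 97)/EI = 239.2/EI
A unit hogging moment at Y produces rotation L₁/(3EI) + L₂/(3EI) = 6/EI.
Slope continuity at Y: θ_0 = M_Y·6/EI, so M_Y = 239.2/6 = 39.87 kN·m (hogging).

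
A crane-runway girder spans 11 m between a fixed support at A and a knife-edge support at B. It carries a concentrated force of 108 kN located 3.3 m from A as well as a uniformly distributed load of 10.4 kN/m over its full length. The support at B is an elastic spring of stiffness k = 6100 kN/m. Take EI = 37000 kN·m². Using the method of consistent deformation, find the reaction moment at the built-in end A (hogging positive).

M_A = 377.7 kN·m

Choose R_B as the redundant. The primary structure is the cantilever fixed at A.
Primary-structure tip deflection at B by superposition:
  point load 108 at a = 3.3: Pa²(3L − a)/(6EI) = 5822/EI
  UDL 10.4: wL⁴/(8EI) = 19033/EI
  δ_0 = 24855/EI
Flexibility coefficient — unit upward force at B: δ_{BB} = L³/(3EI) = 443.7/EI.
With EI = 37000 kN·m²: δ_0 = 0.67176 m and δ_{BB} = 0.011991 m/kN.
Compatibility — the spring shortens by R_B/k under the reaction it provides: δ_0 − R_B·δ_{BB} = R_B/k. With 1/k = 0.000164 m/kN, R_B = δ_0 / (δ_{BB} + 1/k) = 0.67176 / (0.011991 + 0.000164) = 55.27 kN.
Moment equilibrium about A: M_A = Σ(load moments about A) − R_B·L = 985.6 − 55.27×11 = 377.7 kN·m.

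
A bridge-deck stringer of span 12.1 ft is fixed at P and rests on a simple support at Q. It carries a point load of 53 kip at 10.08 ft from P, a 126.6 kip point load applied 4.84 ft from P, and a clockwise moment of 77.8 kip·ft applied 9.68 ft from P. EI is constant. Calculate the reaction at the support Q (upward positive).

R_Q = 75.44 kip

Take the reaction at Q as the redundant and release it; the primary structure is a cantilever fixed at P.
Free-end deflection of the primary structure under the applied loading (downward +):
  point load 53 at a = 10.08: Pa²(3L − a)/(6EI) = 23533/EI
  point load 126.6 at a = 4.84: Pa²(3L − a)/(6EI) = 15550/EI
  clockwise couple 77.8 at a = 9.68: M₀a(2L − a)/(2EI) = 5468/EI
  δ_0 = 44551/EI
Tip deflection under a unit load at Q: L³/(3EI) = 590.5/EI.
Compatibility at Q: δ_0 − R_Q·δ_{QQ} = 0, so R_Q = 44551/590.5 = 75.44 kip.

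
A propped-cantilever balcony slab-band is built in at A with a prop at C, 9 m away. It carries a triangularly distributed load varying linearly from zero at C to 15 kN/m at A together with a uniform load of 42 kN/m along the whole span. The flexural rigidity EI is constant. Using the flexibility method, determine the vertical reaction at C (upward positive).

R_C = 155.2 kN

Choose R_C as the redundant. The primary structure is the cantilever fixed at A.
Primary-structure tip deflection at C by superposition:
  triangular load, peak 15 at the fixed end: w₀L⁴/(30EI) = 3280/EI
  UDL 42: wL⁴/(8EI) = 34445/EI
  δ_0 = 37726/EI
Flexibility coefficient — unit upward force at C: δ_{CC} = L³/(3EI) = 243/EI.
Compatibility at C: δ_0 − R_C·δ_{CC} = 0, so R_C = 37726/243 = 155.2 kN.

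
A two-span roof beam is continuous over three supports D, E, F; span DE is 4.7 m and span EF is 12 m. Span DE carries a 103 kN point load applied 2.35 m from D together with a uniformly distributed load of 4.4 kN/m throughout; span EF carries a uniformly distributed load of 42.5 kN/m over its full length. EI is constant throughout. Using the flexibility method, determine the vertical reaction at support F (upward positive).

Take M_E as the redundant. Released structure: two simple spans DE and EF with a hinge at E.
Rotations at E on the released spans (each span's end-slope, ×1/EI):
  span DE: point load 103 at a = 2.35: Pab(L + a)/(6LEI) = 142.2/EI
  span DE: UDL 4.4: wL³/(24EI) = 19.03/EI
  span EF: UDL 42.5: wL³/(24EI) = 3060/EI
  relative rotation θ_0 = (161.2 + 3060)/EI = 3221/EI
A unit hogging moment at E produces rotation L₁/(3EI) + L₂/(3EI) = 5.567/EI.
Slope continuity at E: θ_0 = M_E·5.567/EI, so M_E = 3221/5.567 = 578.7 kN·m (hogging).
Span EF, ΣM about F: R_E^{EF}·12 = 3060 + 578.7, so R_E^{EF} = 303.2 kN and R_F = 510 − 303.2 = 206.8 kN.

R_F = 206.8 kN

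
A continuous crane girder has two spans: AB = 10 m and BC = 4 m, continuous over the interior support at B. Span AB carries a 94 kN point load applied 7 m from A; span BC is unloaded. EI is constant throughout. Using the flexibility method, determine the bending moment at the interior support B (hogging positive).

Insert a hinge at B; M_B is the redundant, and each span becomes simply supported.
Rotations at B on the released spans (each span's end-slope, ×1/EI):
  span AB: point load 94 at a = 7: Pab(L + a)/(6LEI) = 559.3/EI
  relative rotation θ_0 = (559.3 + 0)/EI = 559.3/EI
A unit hogging moment at B produces rotation L₁/(3EI) + L₂/(3EI) = 4.667/EI.
Slope continuity at B: θ_0 = M_B·4.667/EI, so M_B = 559.3/4.667 = 119.8 kN·m (hogging).

M_B = 119.8 kN·m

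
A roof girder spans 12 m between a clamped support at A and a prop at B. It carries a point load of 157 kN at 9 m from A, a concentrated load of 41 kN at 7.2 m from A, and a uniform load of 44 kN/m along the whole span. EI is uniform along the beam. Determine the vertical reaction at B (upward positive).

Release the roller at B. Primary structure: cantilever fixed at A.
Primary-structure tip deflection at B by superposition:
  point load 157 at a = 9: Pa²(3L − a)/(6EI) = 57226/EI
  point load 41 at a = 7.2: Pa²(3L − a)/(6EI) = 10202/EI
  UDL 44: wL⁴/(8EI) = 114048/EI
  δ_0 = 181477/EI
Flexibility coefficient — unit upward force at B: δ_{BB} = L³/(3EI) = 576/EI.
The prop prevents deflection at B: R_B = δ_0/δ_{BB} = 181477/576 = 315.1 kN.

R_B = 315.1 kN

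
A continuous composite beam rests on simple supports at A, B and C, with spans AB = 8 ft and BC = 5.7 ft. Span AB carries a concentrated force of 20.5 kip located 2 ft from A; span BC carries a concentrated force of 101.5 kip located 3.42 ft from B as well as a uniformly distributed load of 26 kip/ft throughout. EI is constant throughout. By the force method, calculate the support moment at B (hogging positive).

Release continuity at B by inserting a hinge; the redundant is the internal moment M_B. The primary structure is two simply-supported spans AB and BC.
End slopes at the hinge B, treating each span as simply supported:
  span AB: point load 20.5 at a = 2: Pab(L + a)/(6LEI) = 51.25/EI
  span BC: point load 101.5 at a = 3.42: Pab(L + b)/(6LEI) = 184.7/EI
  span BC: UDL 26: wL³/(24EI) = 200.6/EI
  relative rotation θ_0 = (51.25 + 385.3)/EI = 436.5/EI
A unit hogging moment at B produces rotation L₁/(3EI) + L₂/(3EI) = 4.567/EI.
Compatibility: M_B·(L₁+L₂)/(3EI) = θ_0, giving M_B = 95.59 kip·ft (hogging).

M_B = 95.59 kip·ft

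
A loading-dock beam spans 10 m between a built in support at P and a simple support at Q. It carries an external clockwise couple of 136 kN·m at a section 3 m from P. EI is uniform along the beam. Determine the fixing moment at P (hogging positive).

Remove the prop at Q; the released (primary) structure is a cantilever built in at P.
Deflection at Q on the released cantilever, summing each load's contribution:
  clockwise couple 136 at a = 3: M₀a(2L − a)/(2EI) = 3468/EI
Flexibility coefficient — unit upward force at Q: δ_{QQ} = L³/(3EI) = 333.3/EI.
The prop prevents deflection at Q: R_Q = δ_0/δ_{QQ} = 3468/333.3 = 10.4 kN.
Moment equilibrium about P: M_P = Σ(load moments about P) − R_Q·L = 136 − 10.4×10 = 31.96 kN·m.

M_P = 31.96 kN·m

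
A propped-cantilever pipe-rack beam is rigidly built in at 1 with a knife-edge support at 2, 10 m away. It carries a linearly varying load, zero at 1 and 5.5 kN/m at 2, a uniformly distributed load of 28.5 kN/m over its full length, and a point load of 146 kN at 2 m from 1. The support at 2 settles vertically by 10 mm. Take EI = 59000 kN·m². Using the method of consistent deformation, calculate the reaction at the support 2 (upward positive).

Choose R_2 as the redundant. The primary structure is the cantilever fixed at 1.
Downward deflection at the released point 2 due to the loads:
  triangular load, peak 5.5 at the free end: 11w₀L⁴/(120EI) = 5042/EI
  UDL 28.5: wL⁴/(8EI) = 35625/EI
  point load 146 at a = 2: Pa²(3L − a)/(6EI) = 2725/EI
  δ_0 = 43392/EI
Flexibility coefficient — unit upward force at 2: δ_{22} = L³/(3EI) = 333.3/EI.
With EI = 59000 kN·m²: δ_0 = 0.73546 m and δ_{22} = 0.00565 m/kN.
Compatibility — the beam at 2 must follow the support down by 0.01 m: δ_0 − R_2·δ_{22} = 0.01, so R_2 = (0.73546 − 0.01)/0.00565 = 128.4 kN.

R_2 = 128.4 kN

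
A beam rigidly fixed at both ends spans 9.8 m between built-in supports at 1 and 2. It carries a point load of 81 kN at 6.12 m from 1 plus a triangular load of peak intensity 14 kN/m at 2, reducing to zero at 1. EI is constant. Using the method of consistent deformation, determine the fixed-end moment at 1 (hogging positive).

Take the two fixed-end moments M_1, M_2 as redundants; the released structure is the simple span 12.
End rotations of the released simple span under the applied load (×1/EI):
  at 1: point load 81 at a = 6.12: Pab(L + b)/(6LEI) = 418.2/EI
  at 2: point load 81 at a = 6.12: Pab(L + a)/(6LEI) = 493.9/EI
  at 1: triangular load, peak 14: 7w₀L³/(360EI) = 256.2/EI
  at 2: triangular load, peak 14: w₀L³/(45EI) = 292.8/EI
  θ_10 = 674.4/EI,  θ_20 = 786.7/EI
Flexibility coefficients: a unit moment at one end gives L/(3EI) there and L/(6EI) at the far end, so f₁₁ = f₂₂ = 3.267/EI and f₁₂ = f₂₁ = 1.633/EI.
Compatibility — zero rotation at each built-in end:
  3.267 M_1 + 1.633 M_2 = 674.4
  1.633 M_1 + 3.267 M_2 = 786.7
Solving the pair gives M_1 = 114.7 kN·m and M_2 = 183.5 kN·m (hogging).

M_1 = 114.7 kN·m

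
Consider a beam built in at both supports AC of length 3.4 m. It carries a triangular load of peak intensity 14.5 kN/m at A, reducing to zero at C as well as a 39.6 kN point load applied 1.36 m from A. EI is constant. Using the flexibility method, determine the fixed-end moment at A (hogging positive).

M_A = 27.77 kN·m

Take the two fixed-end moments M_A, M_C as redundants; the released structure is the simple span AC.
End rotations of the released simple span under the applied load (×1/EI):
  at A: triangular load, peak 14.5: w₀L³/(45EI) = 12.66/EI
  at C: triangular load, peak 14.5: 7w₀L³/(360EI) = 11.08/EI
  at A: point load 39.6 at a = 1.36: Pab(L + b)/(6LEI) = 29.3/EI
  at C: point load 39.6 at a = 1.36: Pab(L + a)/(6LEI) = 25.64/EI
  θ_A0 = 41.96/EI,  θ_C0 = 36.72/EI
Flexibility coefficients: a unit moment at one end gives L/(3EI) there and L/(6EI) at the far end, so f₁₁ = f₂₂ = 1.133/EI and f₁₂ = f₂₁ = 0.5667/EI.
Compatibility — zero rotation at each built-in end:
  1.133 M_A + 0.5667 M_C = 41.96
  0.5667 M_A + 1.133 M_C = 36.72
Solving the pair gives M_A = 27.77 kN·m and M_C = 18.51 kN·m (hogging).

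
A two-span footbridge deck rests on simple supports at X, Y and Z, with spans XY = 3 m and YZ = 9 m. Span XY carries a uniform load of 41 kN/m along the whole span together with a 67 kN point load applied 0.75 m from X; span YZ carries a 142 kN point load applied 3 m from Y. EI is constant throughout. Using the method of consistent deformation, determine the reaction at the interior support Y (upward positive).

R_Y = 259.5 kN

Release continuity at Y by inserting a hinge; the redundant is the internal moment M_Y. The primary structure is two simply-supported spans XY and YZ.
Discontinuity in slope at Y on the released structure — sum the simple-span end rotations:
  span XY: UDL 41: wL³/(24EI) = 46.12/EI
  span XY: point load 67 at a = 0.75: Pab(L + a)/(6LEI) = 23.55/EI
  span YZ: point load 142 at a = 3: Pab(L + b)/(6LEI) = 710/EI
  relative rotation θ_0 = (69.68 + 710)/EI = 779.7/EI
A unit hogging moment at Y produces rotation L₁/(3EI) + L₂/(3EI) = 4/EI.
Compatibility: M_Y·(L₁+L₂)/(3EI) = θ_0, giving M_Y = 194.9 kN·m (hogging).
Span XY, ΣM about X with M_Y applied at Y: R_Y^{XY}·3 = 234.8 + 194.9, so R_Y^{XY} = 143.2 kN and R_X = 190 − 143.2 = 46.78 kN.
Span YZ, ΣM about Z: R_Y^{YZ}·9 = 852 + 194.9, so R_Y^{YZ} = 116.3 kN and R_Z = 142 − 116.3 = 25.68 kN.
R_Y = 143.2 + 116.3 = 259.5 kN.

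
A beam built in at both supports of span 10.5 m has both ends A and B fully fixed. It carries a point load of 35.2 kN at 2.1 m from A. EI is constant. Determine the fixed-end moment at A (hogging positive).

Take the two fixed-end moments M_A, M_B as redundants; the released structure is the simple span AB.
On the primary (simply-supported) span, the end slopes from the loading are:
  at A: point load 35.2 at a = 2.1: Pab(L + b)/(6LEI) = 186.3/EI
  at B: point load 35.2 at a = 2.1: Pab(L + a)/(6LEI) = 124.2/EI
  θ_A0 = 186.3/EI,  θ_B0 = 124.2/EI
Flexibility coefficients: a unit moment at one end gives L/(3EI) there and L/(6EI) at the far end, so f₁₁ = f₂₂ = 3.5/EI and f₁₂ = f₂₁ = 1.75/EI.
Compatibility — zero rotation at each built-in end:
  3.5 M_A + 1.75 M_B = 186.3
  1.75 M_A + 3.5 M_B = 124.2
Solving the pair gives M_A = 47.31 kN·m and M_B = 11.83 kN·m (hogging).

M_A = 47.31 kN·m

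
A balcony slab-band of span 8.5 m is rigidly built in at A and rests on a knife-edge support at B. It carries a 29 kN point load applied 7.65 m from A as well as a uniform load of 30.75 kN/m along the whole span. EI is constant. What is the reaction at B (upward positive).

R_B = 122.7 kN

Release the roller at B. Primary structure: cantilever fixed at A.
Downward deflection at the released point B due to the loads:
  point load 29 at a = 7.65: Pa²(3L − a)/(6EI) = 5049/EI
  UDL 30.75: wL⁴/(8EI) = 20065/EI
  δ_0 = 25114/EI
Flexibility coefficient — unit upward force at B: δ_{BB} = L³/(3EI) = 204.7/EI.
Compatibility at B: δ_0 − R_B·δ_{BB} = 0, so R_B = 25114/204.7 = 122.7 kN.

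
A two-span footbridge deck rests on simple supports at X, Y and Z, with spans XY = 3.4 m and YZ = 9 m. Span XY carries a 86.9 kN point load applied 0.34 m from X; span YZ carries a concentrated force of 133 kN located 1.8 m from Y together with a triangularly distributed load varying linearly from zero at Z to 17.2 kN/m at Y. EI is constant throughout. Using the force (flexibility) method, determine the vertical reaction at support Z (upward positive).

Insert a hinge at Y; M_Y is the redundant, and each span becomes simply supported.
End slopes at the hinge Y, treating each span as simply supported:
  span XY: point load 86.9 at a = 0.34: Pab(L + a)/(6LEI) = 16.58/EI
  span YZ: point load 133 at a = 1.8: Pab(L + b)/(6LEI) = 517.1/EI
  span YZ: triangular load, peak 17.2: w₀L³/(45EI) = 278.6/EI
  relative rotation θ_0 = (16.58 + 795.7)/EI = 812.3/EI
A unit hogging moment at Y produces rotation L₁/(3EI) + L₂/(3EI) = 4.133/EI.
Slope continuity at Y: θ_0 = M_Y·4.133/EI, so M_Y = 812.3/4.133 = 196.5 kN·m (hogging).
Span YZ, ΣM about Z: R_Y^{YZ}·9 = 1422 + 196.5, so R_Y^{YZ} = 179.8 kN and R_Z = 210.4 − 179.8 = 30.56 kN.

R_Z = 30.56 kN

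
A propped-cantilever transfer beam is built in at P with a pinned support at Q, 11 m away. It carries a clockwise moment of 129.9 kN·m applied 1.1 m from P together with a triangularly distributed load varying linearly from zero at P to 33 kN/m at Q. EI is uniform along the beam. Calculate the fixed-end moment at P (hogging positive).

M_P = 325.8 kN·m

Choose R_Q as the redundant. The primary structure is the cantilever fixed at P.
Deflection at Q on the released cantilever, summing each load's contribution:
  clockwise couple 129.9 at a = 1.1: M₀a(2L − a)/(2EI) = 1493/EI
  triangular load, peak 33 at the free end: 11w₀L⁴/(120EI) = 44289/EI
  δ_0 = 45782/EI
Flexibility coefficient — unit upward force at Q: δ_{QQ} = L³/(3EI) = 443.7/EI.
Compatibility at Q: δ_0 − R_Q·δ_{QQ} = 0, so R_Q = 45782/443.7 = 103.2 kN.
Moment equilibrium about P: M_P = Σ(load moments about P) − R_Q·L = 1461 − 103.2×11 = 325.8 kN·m.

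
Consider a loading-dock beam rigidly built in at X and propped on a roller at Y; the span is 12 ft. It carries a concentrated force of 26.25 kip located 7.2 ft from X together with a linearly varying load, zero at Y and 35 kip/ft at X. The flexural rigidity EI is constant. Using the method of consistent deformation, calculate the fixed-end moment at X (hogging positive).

Release the roller at Y. Primary structure: cantilever fixed at X.
Primary-structure tip deflection at Y by superposition:
  point load 26.25 at a = 7.2: Pa²(3L − a)/(6EI) = 6532/EI
  triangular load, peak 35 at the fixed end: w₀L⁴/(30EI) = 24192/EI
  δ_0 = 30724/EI
Tip deflection under a unit load at Y: L³/(3EI) = 576/EI.
Compatibility at Y: δ_0 − R_Y·δ_{YY} = 0, so R_Y = 30724/576 = 53.34 kip.
Moment equilibrium about X: M_X = Σ(load moments about X) − R_Y·L = 1029 − 53.34×12 = 388.9 kip·ft.

M_X = 388.9 kip·ft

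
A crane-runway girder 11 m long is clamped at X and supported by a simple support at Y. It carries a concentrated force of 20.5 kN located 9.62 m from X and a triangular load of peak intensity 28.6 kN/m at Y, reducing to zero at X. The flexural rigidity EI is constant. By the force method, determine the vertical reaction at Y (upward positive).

R_Y = 103.2 kN

Release the roller at Y. Primary structure: cantilever fixed at X.
Primary-structure tip deflection at Y by superposition:
  point load 20.5 at a = 9.62: Pa²(3L − a)/(6EI) = 7393/EI
  triangular load, peak 28.6 at the free end: 11w₀L⁴/(120EI) = 38384/EI
  δ_0 = 45776/EI
Flexibility coefficient — unit upward force at Y: δ_{YY} = L³/(3EI) = 443.7/EI.
Compatibility at Y: δ_0 − R_Y·δ_{YY} = 0, so R_Y = 45776/443.7 = 103.2 kN.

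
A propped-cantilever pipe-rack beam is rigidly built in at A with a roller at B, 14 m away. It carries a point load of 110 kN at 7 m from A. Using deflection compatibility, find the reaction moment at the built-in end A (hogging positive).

Take the reaction at B as the redundant and release it; the primary structure is a cantilever fixed at A.
Primary-structure tip deflection at B by superposition:
  point load 110 at a = 7: Pa²(3L − a)/(6EI) = 31442/EI
Flexibility coefficient — unit upward force at B: δ_{BB} = L³/(3EI) = 914.7/EI.
Compatibility at B: δ_0 − R_B·δ_{BB} = 0, so R_B = 31442/914.7 = 34.38 kN.
Moment equilibrium about A: M_A = Σ(load moments about A) − R_B·L = 770 − 34.38×14 = 288.8 kN·m.

M_A = 288.8 kN·m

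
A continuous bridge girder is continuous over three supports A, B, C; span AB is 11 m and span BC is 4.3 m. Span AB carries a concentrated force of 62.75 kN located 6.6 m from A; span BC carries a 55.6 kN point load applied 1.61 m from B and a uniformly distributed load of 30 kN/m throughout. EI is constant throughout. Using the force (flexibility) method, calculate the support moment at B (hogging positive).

Insert a hinge at B; M_B is the redundant, and each span becomes simply supported.
End slopes at the hinge B, treating each span as simply supported:
  span AB: point load 62.75 at a = 6.6: Pab(L + a)/(6LEI) = 485.9/EI
  span BC: point load 55.6 at a = 1.61: Pab(L + b)/(6LEI) = 65.24/EI
  span BC: UDL 30: wL³/(24EI) = 99.38/EI
  relative rotation θ_0 = (485.9 + 164.6)/EI = 650.6/EI
A unit hogging moment at B produces rotation L₁/(3EI) + L₂/(3EI) = 5.1/EI.
Slope continuity at B: θ_0 = M_B·5.1/EI, so M_B = 650.6/5.1 = 127.6 kN·m (hogging).

M_B = 127.6 kN·m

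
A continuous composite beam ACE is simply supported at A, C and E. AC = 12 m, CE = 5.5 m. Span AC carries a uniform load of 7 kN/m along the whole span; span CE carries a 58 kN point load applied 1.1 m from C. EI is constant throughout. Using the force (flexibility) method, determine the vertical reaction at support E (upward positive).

R_E = -6.734 kN

Insert a hinge at C; M_C is the redundant, and each span becomes simply supported.
Rotations at C on the released spans (each span's end-slope, ×1/EI):
  span AC: UDL 7: wL³/(24EI) = 504/EI
  span CE: point load 58 at a = 1.1: Pab(L + b)/(6LEI) = 84.22/EI
  relative rotation θ_0 = (504 + 84.22)/EI = 588.2/EI
A unit hogging moment at C produces rotation L₁/(3EI) + L₂/(3EI) = 5.833/EI.
Compatibility: M_C·(L₁+L₂)/(3EI) = θ_0, giving M_C = 100.8 kN·m (hogging).
Span CE, ΣM about E: R_C^{CE}·5.5 = 255.2 + 100.8, so R_C^{CE} = 64.73 kN and R_E = 58 − 64.73 = -6.734 kN.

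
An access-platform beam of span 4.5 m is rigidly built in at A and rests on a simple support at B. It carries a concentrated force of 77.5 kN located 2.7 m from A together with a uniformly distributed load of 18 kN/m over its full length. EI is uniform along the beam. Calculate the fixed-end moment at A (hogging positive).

Take the reaction at B as the redundant and release it; the primary structure is a cantilever fixed at A.
Downward deflection at the released point B due to the loads:
  point load 77.5 at a = 2.7: Pa²(3L − a)/(6EI) = 1017/EI
  UDL 18: wL⁴/(8EI) = 922.6/EI
  δ_0 = 1940/EI
Flexibility coefficient — unit upward force at B: δ_{BB} = L³/(3EI) = 30.38/EI.
Compatibility at B: δ_0 − R_B·δ_{BB} = 0, so R_B = 1940/30.38 = 63.85 kN.
Moment equilibrium about A: M_A = Σ(load moments about A) − R_B·L = 391.5 − 63.85×4.5 = 104.2 kN·m.

M_A = 104.2 kN·m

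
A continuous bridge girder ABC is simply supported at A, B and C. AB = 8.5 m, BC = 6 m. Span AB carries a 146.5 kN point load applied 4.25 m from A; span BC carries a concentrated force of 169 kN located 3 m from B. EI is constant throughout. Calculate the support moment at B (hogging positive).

Take M_B as the redundant. Released structure: two simple spans AB and BC with a hinge at B.
Rotations at B on the released spans (each span's end-slope, ×1/EI):
  span AB: point load 146.5 at a = 4.25: Pab(L + a)/(6LEI) = 661.5/EI
  span BC: point load 169 at a = 3: Pab(L + b)/(6LEI) = 380.2/EI
  relative rotation θ_0 = (661.5 + 380.2)/EI = 1042/EI
A unit hogging moment at B produces rotation L₁/(3EI) + L₂/(3EI) = 4.833/EI.
Slope continuity at B: θ_0 = M_B·4.833/EI, so M_B = 1042/4.833 = 215.5 kN·m (hogging).

M_B = 215.5 kN·m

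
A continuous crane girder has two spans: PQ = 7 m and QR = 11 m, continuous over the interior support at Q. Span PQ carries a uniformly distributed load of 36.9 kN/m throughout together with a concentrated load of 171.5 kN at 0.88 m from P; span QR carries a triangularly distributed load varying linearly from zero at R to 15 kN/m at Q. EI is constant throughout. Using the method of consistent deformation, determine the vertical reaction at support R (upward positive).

R_R = 10.16 kN

Release continuity at Q by inserting a hinge; the redundant is the internal moment M_Q. The primary structure is two simply-supported spans PQ and QR.
Discontinuity in slope at Q on the released structure — sum the simple-span end rotations:
  span PQ: UDL 36.9: wL³/(24EI) = 527.4/EI
  span PQ: point load 171.5 at a = 0.88: Pab(L + a)/(6LEI) = 173.3/EI
  span QR: triangular load, peak 15: w₀L³/(45EI) = 443.7/EI
  relative rotation θ_0 = (700.7 + 443.7)/EI = 1144/EI
A unit hogging moment at Q produces rotation L₁/(3EI) + L₂/(3EI) = 6/EI.
Slope continuity at Q: θ_0 = M_Q·6/EI, so M_Q = 1144/6 = 190.7 kN·m (hogging).
Span QR, ΣM about R: R_Q^{QR}·11 = 605 + 190.7, so R_Q^{QR} = 72.34 kN and R_R = 82.5 − 72.34 = 10.16 kN.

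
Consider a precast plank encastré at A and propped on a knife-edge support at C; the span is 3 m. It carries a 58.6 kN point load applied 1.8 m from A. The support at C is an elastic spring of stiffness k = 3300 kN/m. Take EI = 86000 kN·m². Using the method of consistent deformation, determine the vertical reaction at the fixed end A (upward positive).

R_A = 52.1 kN

Choose R_C as the redundant. The primary structure is the cantilever fixed at A.
Primary-structure tip deflection at C by superposition:
  point load 58.6 at a = 1.8: Pa²(3L − a)/(6EI) = 227.8/EI
Flexibility coefficient — unit upward force at C: δ_{CC} = L³/(3EI) = 9/EI.
With EI = 86000 kN·m²: δ_0 = 0.002649 m and δ_{CC} = 0.000105 m/kN.
Compatibility — the spring shortens by R_C/k under the reaction it provides: δ_0 − R_C·δ_{CC} = R_C/k. With 1/k = 0.000303 m/kN, R_C = δ_0 / (δ_{CC} + 1/k) = 0.002649 / (0.000105 + 0.000303) = 6.498 kN.
Vertical equilibrium: R_A = ΣP − R_C = 58.6 − 6.498 = 52.1 kN.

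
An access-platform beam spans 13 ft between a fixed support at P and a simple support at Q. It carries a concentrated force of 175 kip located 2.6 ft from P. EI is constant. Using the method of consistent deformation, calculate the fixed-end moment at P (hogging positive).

M_P = 327.6 kip·ft

Choose R_Q as the redundant. The primary structure is the cantilever fixed at P.
Downward deflection at the released point Q due to the loads:
  point load 175 at a = 2.6: Pa²(3L − a)/(6EI) = 7177/EI
Tip deflection under a unit load at Q: L³/(3EI) = 732.3/EI.
Compatibility at Q: δ_0 − R_Q·δ_{QQ} = 0, so R_Q = 7177/732.3 = 9.8 kip.
Moment equilibrium about P: M_P = Σ(load moments about P) − R_Q·L = 455 − 9.8×13 = 327.6 kip·ft.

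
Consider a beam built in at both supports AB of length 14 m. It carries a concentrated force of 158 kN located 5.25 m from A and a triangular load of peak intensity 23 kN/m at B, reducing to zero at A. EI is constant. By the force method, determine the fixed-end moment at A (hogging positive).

Take the two fixed-end moments M_A, M_B as redundants; the released structure is the simple span AB.
End rotations of the released simple span under the applied load (×1/EI):
  at A: point load 158 at a = 5.25: Pab(L + b)/(6LEI) = 1966/EI
  at B: point load 158 at a = 5.25: Pab(L + a)/(6LEI) = 1663/EI
  at A: triangular load, peak 23: 7w₀L³/(360EI) = 1227/EI
  at B: triangular load, peak 23: w₀L³/(45EI) = 1402/EI
  θ_A0 = 3193/EI,  θ_B0 = 3066/EI
Flexibility coefficients: a unit moment at one end gives L/(3EI) there and L/(6EI) at the far end, so f₁₁ = f₂₂ = 4.667/EI and f₁₂ = f₂₁ = 2.333/EI.
Compatibility — zero rotation at each built-in end:
  4.667 M_A + 2.333 M_B = 3193
  2.333 M_A + 4.667 M_B = 3066
Solving the pair gives M_A = 474.3 kN·m and M_B = 419.8 kN·m (hogging).

M_A = 474.3 kN·m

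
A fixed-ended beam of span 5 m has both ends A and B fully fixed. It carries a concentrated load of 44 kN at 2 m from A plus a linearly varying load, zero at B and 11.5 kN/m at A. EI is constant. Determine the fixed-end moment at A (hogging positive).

M_A = 46.05 kN·m

Release both end moments; the primary structure is a simply-supported span AB with redundants M_A and M_B.
End rotations of the released simple span under the applied load (×1/EI):
  at A: point load 44 at a = 2: Pab(L + b)/(6LEI) = 70.4/EI
  at B: point load 44 at a = 2: Pab(L + a)/(6LEI) = 61.6/EI
  at A: triangular load, peak 11.5: w₀L³/(45EI) = 31.94/EI
  at B: triangular load, peak 11.5: 7w₀L³/(360EI) = 27.95/EI
  θ_A0 = 102.3/EI,  θ_B0 = 89.55/EI
Flexibility coefficients: a unit moment at one end gives L/(3EI) there and L/(6EI) at the far end, so f₁₁ = f₂₂ = 1.667/EI and f₁₂ = f₂₁ = 0.8333/EI.
Compatibility — zero rotation at each built-in end:
  1.667 M_A + 0.8333 M_B = 102.3
  0.8333 M_A + 1.667 M_B = 89.55
Solving the pair gives M_A = 46.05 kN·m and M_B = 30.7 kN·m (hogging).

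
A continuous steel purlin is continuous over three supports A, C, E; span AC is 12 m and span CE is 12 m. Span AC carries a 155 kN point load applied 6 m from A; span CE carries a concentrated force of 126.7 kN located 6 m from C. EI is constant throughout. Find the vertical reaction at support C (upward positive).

R_C = 193.7 kN

Take M_C as the redundant. Released structure: two simple spans AC and CE with a hinge at C.
End slopes at the hinge C, treating each span as simply supported:
  span AC: point load 155 at a = 6: Pab(L + a)/(6LEI) = 1395/EI
  span CE: point load 126.7 at a = 6: Pab(L + b)/(6LEI) = 1140/EI
  relative rotation θ_0 = (1395 + 1140)/EI = 2535/EI
A unit hogging moment at C produces rotation L₁/(3EI) + L₂/(3EI) = 8/EI.
Compatibility: M_C·(L₁+L₂)/(3EI) = θ_0, giving M_C = 316.9 kN·m (hogging).
Span AC, ΣM about A with M_C applied at C: R_C^{AC}·12 = 930 + 316.9, so R_C^{AC} = 103.9 kN and R_A = 155 − 103.9 = 51.09 kN.
Span CE, ΣM about E: R_C^{CE}·12 = 760.2 + 316.9, so R_C^{CE} = 89.76 kN and R_E = 126.7 − 89.76 = 36.94 kN.
R_C = 103.9 + 89.76 = 193.7 kN.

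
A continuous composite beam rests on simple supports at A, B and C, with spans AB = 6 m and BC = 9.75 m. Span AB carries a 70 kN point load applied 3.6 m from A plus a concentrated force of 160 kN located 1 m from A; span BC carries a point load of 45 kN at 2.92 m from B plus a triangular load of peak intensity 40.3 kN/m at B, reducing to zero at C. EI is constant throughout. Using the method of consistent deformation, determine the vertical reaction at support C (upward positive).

Release continuity at B by inserting a hinge; the redundant is the internal moment M_B. The primary structure is two simply-supported spans AB and BC.
End slopes at the hinge B, treating each span as simply supported:
  span AB: point load 70 at a = 3.6: Pab(L + a)/(6LEI) = 161.3/EI
  span AB: point load 160 at a = 1: Pab(L + a)/(6LEI) = 155.6/EI
  span BC: point load 45 at a = 2.92: Pab(L + b)/(6LEI) = 254.4/EI
  span BC: triangular load, peak 40.3: w₀L³/(45EI) = 830.1/EI
  relative rotation θ_0 = (316.8 + 1084)/EI = 1401/EI
A unit hogging moment at B produces rotation L₁/(3EI) + L₂/(3EI) = 5.25/EI.
Slope continuity at B: θ_0 = M_B·5.25/EI, so M_B = 1401/5.25 = 266.9 kN·m (hogging).
Span BC, ΣM about C: R_B^{BC}·9.75 = 1584 + 266.9, so R_B^{BC} = 189.9 kN and R_C = 241.5 − 189.9 = 51.59 kN.

R_C = 51.59 kN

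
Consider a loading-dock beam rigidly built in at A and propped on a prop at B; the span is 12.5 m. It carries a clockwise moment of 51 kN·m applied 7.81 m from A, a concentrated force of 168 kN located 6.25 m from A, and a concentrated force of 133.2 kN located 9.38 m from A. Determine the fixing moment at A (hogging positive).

Remove the prop at B; the released (primary) structure is a cantilever built in at A.
Deflection at B on the released cantilever, summing each load's contribution:
  clockwise couple 51 at a = 7.81: M₀a(2L − a)/(2EI) = 3423/EI
  point load 168 at a = 6.25: Pa²(3L − a)/(6EI) = 34180/EI
  point load 133.2 at a = 9.38: Pa²(3L − a)/(6EI) = 54925/EI
  δ_0 = 92529/EI
Flexibility coefficient — unit upward force at B: δ_{BB} = L³/(3EI) = 651/EI.
The prop prevents deflection at B: R_B = δ_0/δ_{BB} = 92529/651 = 142.1 kN.
Moment equilibrium about A: M_A = Σ(load moments about A) − R_B·L = 2350 − 142.1×12.5 = 573.9 kN·m.

M_A = 573.9 kN·m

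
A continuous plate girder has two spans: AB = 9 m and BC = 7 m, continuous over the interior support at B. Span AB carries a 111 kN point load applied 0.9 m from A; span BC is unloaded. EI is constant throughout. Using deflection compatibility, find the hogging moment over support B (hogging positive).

Take M_B as the redundant. Released structure: two simple spans AB and BC with a hinge at B.
Rotations at B on the released spans (each span's end-slope, ×1/EI):
  span AB: point load 111 at a = 0.9: Pab(L + a)/(6LEI) = 148.4/EI
  relative rotation θ_0 = (148.4 + 0)/EI = 148.4/EI
A unit hogging moment at B produces rotation L₁/(3EI) + L₂/(3EI) = 5.333/EI.
Compatibility: M_B·(L₁+L₂)/(3EI) = θ_0, giving M_B = 27.82 kN·m (hogging).

M_B = 27.82 kN·m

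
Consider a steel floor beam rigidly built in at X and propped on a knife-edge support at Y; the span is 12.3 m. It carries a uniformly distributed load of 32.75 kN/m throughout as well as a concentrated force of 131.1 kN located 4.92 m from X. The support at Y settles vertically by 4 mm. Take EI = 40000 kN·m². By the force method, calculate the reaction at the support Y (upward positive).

R_Y = 178.1 kN

Release the roller at Y. Primary structure: cantilever fixed at X.
Primary-structure tip deflection at Y by superposition:
  UDL 32.75: wL⁴/(8EI) = 93700/EI
  point load 131.1 at a = 4.92: Pa²(3L − a)/(6EI) = 16915/EI
  δ_0 = 110615/EI
Tip deflection under a unit load at Y: L³/(3EI) = 620.3/EI.
With EI = 40000 kN·m²: δ_0 = 2.7654 m and δ_{YY} = 0.015507 m/kN.
Compatibility — the beam at Y must follow the support down by 0.004 m: δ_0 − R_Y·δ_{YY} = 0.004, so R_Y = (2.7654 − 0.004)/0.015507 = 178.1 kN.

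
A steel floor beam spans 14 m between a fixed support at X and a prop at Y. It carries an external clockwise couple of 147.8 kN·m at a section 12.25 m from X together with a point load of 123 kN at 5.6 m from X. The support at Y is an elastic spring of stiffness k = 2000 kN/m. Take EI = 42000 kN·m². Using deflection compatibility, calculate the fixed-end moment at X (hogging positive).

M_X = 273.1 kN·m

Choose R_Y as the redundant. The primary structure is the cantilever fixed at X.
Deflection at Y on the released cantilever, summing each load's contribution:
  clockwise couple 147.8 at a = 12.25: M₀a(2L − a)/(2EI) = 14258/EI
  point load 123 at a = 5.6: Pa²(3L − a)/(6EI) = 23401/EI
  δ_0 = 37659/EI
Flexibility coefficient — unit upward force at Y: δ_{YY} = L³/(3EI) = 914.7/EI.
With EI = 42000 kN·m²: δ_0 = 0.89664 m and δ_{YY} = 0.021778 m/kN.
Compatibility — the spring shortens by R_Y/k under the reaction it provides: δ_0 − R_Y·δ_{YY} = R_Y/k. With 1/k = 0.0005 m/kN, R_Y = δ_0 / (δ_{YY} + 1/k) = 0.89664 / (0.021778 + 0.0005) = 40.25 kN.
Moment equilibrium about X: M_X = Σ(load moments about X) − R_Y·L = 836.6 − 40.25×14 = 273.1 kN·m.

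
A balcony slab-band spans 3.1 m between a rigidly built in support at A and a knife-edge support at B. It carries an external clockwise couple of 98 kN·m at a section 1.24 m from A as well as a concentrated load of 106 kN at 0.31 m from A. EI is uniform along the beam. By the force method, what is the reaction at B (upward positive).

Take the reaction at B as the redundant and release it; the primary structure is a cantilever fixed at A.
Deflection at B on the released cantilever, summing each load's contribution:
  clockwise couple 98 at a = 1.24: M₀a(2L − a)/(2EI) = 301.4/EI
  point load 106 at a = 0.31: Pa²(3L − a)/(6EI) = 15.26/EI
  δ_0 = 316.6/EI
Flexibility coefficient — unit upward force at B: δ_{BB} = L³/(3EI) = 9.93/EI.
Compatibility at B: δ_0 − R_B·δ_{BB} = 0, so R_B = 316.6/9.93 = 31.89 kN.

R_B = 31.89 kN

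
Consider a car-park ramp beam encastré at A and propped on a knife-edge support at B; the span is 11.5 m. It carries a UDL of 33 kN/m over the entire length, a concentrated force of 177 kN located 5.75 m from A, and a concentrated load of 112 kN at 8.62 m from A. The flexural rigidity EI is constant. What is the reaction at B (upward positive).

Remove the prop at B; the released (primary) structure is a cantilever built in at A.
Deflection at B on the released cantilever, summing each load's contribution:
  UDL 33: wL⁴/(8EI) = 72147/EI
  point load 177 at a = 5.75: Pa²(3L − a)/(6EI) = 28041/EI
  point load 112 at a = 8.62: Pa²(3L − a)/(6EI) = 35896/EI
  δ_0 = 136084/EI
Flexibility coefficient — unit upward force at B: δ_{BB} = L³/(3EI) = 507/EI.
Compatibility at B: δ_0 − R_B·δ_{BB} = 0, so R_B = 136084/507 = 268.4 kN.

R_B = 268.4 kN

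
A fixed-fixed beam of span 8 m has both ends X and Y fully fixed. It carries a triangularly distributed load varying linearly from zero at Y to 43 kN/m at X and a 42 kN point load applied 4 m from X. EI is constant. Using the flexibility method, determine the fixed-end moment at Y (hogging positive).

M_Y = 133.7 kN·m

Take the two fixed-end moments M_X, M_Y as redundants; the released structure is the simple span XY.
On the primary (simply-supported) span, the end slopes from the loading are:
  at X: triangular load, peak 43: w₀L³/(45EI) = 489.2/EI
  at Y: triangular load, peak 43: 7w₀L³/(360EI) = 428.1/EI
  at X: point load 42 at a = 4: Pab(L + b)/(6LEI) = 168/EI
  at Y: point load 42 at a = 4: Pab(L + a)/(6LEI) = 168/EI
  θ_X0 = 657.2/EI,  θ_Y0 = 596.1/EI
Flexibility coefficients: a unit moment at one end gives L/(3EI) there and L/(6EI) at the far end, so f₁₁ = f₂₂ = 2.667/EI and f₁₂ = f₂₁ = 1.333/EI.
Compatibility — zero rotation at each built-in end:
  2.667 M_X + 1.333 M_Y = 657.2
  1.333 M_X + 2.667 M_Y = 596.1
Solving the pair gives M_X = 179.6 kN·m and M_Y = 133.7 kN·m (hogging).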